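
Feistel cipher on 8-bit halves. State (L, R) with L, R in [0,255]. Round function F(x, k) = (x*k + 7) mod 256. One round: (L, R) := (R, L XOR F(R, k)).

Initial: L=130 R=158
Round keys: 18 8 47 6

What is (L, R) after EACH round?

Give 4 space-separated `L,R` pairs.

Answer: 158,161 161,145 145,7 7,160

Derivation:
Round 1 (k=18): L=158 R=161
Round 2 (k=8): L=161 R=145
Round 3 (k=47): L=145 R=7
Round 4 (k=6): L=7 R=160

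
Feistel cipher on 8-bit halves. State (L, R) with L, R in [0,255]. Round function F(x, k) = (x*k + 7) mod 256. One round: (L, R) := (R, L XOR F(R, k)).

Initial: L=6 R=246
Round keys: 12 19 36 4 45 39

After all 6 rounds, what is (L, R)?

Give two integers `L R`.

Answer: 248 116

Derivation:
Round 1 (k=12): L=246 R=137
Round 2 (k=19): L=137 R=196
Round 3 (k=36): L=196 R=30
Round 4 (k=4): L=30 R=187
Round 5 (k=45): L=187 R=248
Round 6 (k=39): L=248 R=116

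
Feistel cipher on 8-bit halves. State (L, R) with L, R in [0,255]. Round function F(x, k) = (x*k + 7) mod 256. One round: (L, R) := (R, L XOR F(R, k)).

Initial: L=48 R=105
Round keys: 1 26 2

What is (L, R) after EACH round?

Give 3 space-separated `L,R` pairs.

Answer: 105,64 64,238 238,163

Derivation:
Round 1 (k=1): L=105 R=64
Round 2 (k=26): L=64 R=238
Round 3 (k=2): L=238 R=163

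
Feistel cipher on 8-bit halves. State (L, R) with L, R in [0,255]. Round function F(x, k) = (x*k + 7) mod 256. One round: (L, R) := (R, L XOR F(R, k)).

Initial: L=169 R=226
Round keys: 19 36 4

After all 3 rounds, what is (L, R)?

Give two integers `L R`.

Round 1 (k=19): L=226 R=100
Round 2 (k=36): L=100 R=245
Round 3 (k=4): L=245 R=191

Answer: 245 191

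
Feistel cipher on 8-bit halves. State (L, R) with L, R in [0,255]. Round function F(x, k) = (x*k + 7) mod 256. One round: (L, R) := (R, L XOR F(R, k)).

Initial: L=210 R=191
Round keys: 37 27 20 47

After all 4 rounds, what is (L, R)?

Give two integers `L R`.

Answer: 87 104

Derivation:
Round 1 (k=37): L=191 R=112
Round 2 (k=27): L=112 R=104
Round 3 (k=20): L=104 R=87
Round 4 (k=47): L=87 R=104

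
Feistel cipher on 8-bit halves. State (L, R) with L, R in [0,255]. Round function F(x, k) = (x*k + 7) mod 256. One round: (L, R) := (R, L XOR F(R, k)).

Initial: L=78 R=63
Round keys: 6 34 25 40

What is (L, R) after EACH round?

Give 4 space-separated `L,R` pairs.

Round 1 (k=6): L=63 R=207
Round 2 (k=34): L=207 R=186
Round 3 (k=25): L=186 R=254
Round 4 (k=40): L=254 R=13

Answer: 63,207 207,186 186,254 254,13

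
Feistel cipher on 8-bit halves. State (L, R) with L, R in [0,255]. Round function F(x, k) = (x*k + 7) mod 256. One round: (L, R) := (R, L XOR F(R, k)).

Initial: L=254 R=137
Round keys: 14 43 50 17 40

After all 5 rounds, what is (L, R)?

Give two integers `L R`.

Answer: 64 85

Derivation:
Round 1 (k=14): L=137 R=123
Round 2 (k=43): L=123 R=57
Round 3 (k=50): L=57 R=82
Round 4 (k=17): L=82 R=64
Round 5 (k=40): L=64 R=85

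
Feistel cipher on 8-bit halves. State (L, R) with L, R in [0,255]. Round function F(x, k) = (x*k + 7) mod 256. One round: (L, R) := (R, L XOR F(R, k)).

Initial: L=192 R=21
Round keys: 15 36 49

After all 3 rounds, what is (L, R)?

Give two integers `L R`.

Round 1 (k=15): L=21 R=130
Round 2 (k=36): L=130 R=90
Round 3 (k=49): L=90 R=195

Answer: 90 195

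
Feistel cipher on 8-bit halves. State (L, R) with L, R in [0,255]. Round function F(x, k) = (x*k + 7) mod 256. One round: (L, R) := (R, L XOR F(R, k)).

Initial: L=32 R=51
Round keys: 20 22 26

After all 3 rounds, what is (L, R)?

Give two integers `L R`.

Round 1 (k=20): L=51 R=35
Round 2 (k=22): L=35 R=58
Round 3 (k=26): L=58 R=200

Answer: 58 200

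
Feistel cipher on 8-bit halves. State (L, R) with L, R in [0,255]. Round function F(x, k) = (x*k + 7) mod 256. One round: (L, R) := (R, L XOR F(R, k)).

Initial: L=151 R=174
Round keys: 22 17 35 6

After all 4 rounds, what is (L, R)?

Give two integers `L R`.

Round 1 (k=22): L=174 R=108
Round 2 (k=17): L=108 R=157
Round 3 (k=35): L=157 R=18
Round 4 (k=6): L=18 R=238

Answer: 18 238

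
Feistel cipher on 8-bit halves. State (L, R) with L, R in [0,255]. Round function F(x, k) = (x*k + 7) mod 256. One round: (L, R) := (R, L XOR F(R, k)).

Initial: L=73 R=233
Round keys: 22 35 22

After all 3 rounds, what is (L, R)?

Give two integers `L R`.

Answer: 186 71

Derivation:
Round 1 (k=22): L=233 R=68
Round 2 (k=35): L=68 R=186
Round 3 (k=22): L=186 R=71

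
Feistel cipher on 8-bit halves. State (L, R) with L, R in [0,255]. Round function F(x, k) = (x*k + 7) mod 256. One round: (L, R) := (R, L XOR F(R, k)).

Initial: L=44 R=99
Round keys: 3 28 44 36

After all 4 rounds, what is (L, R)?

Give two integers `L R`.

Answer: 235 103

Derivation:
Round 1 (k=3): L=99 R=28
Round 2 (k=28): L=28 R=116
Round 3 (k=44): L=116 R=235
Round 4 (k=36): L=235 R=103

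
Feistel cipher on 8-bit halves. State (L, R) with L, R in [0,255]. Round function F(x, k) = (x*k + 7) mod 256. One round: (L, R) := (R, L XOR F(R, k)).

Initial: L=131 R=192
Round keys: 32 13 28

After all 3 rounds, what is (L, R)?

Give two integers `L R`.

Round 1 (k=32): L=192 R=132
Round 2 (k=13): L=132 R=123
Round 3 (k=28): L=123 R=255

Answer: 123 255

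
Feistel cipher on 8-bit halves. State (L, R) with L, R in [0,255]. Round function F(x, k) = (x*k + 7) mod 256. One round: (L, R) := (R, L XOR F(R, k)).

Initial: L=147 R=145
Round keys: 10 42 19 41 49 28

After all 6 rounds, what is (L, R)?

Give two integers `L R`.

Answer: 180 187

Derivation:
Round 1 (k=10): L=145 R=34
Round 2 (k=42): L=34 R=10
Round 3 (k=19): L=10 R=231
Round 4 (k=41): L=231 R=12
Round 5 (k=49): L=12 R=180
Round 6 (k=28): L=180 R=187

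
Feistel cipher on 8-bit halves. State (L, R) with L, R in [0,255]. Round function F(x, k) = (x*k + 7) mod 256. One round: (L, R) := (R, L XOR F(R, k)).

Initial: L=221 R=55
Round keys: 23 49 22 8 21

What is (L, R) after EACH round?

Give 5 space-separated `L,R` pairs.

Answer: 55,37 37,43 43,156 156,204 204,95

Derivation:
Round 1 (k=23): L=55 R=37
Round 2 (k=49): L=37 R=43
Round 3 (k=22): L=43 R=156
Round 4 (k=8): L=156 R=204
Round 5 (k=21): L=204 R=95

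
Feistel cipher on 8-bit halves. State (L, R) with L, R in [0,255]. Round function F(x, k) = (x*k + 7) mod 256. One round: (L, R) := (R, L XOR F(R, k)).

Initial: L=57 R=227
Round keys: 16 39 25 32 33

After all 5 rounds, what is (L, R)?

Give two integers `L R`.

Answer: 45 27

Derivation:
Round 1 (k=16): L=227 R=14
Round 2 (k=39): L=14 R=202
Round 3 (k=25): L=202 R=207
Round 4 (k=32): L=207 R=45
Round 5 (k=33): L=45 R=27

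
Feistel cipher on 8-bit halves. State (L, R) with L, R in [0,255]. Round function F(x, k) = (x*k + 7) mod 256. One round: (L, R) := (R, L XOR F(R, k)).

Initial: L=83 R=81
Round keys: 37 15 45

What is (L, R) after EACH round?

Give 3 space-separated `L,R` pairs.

Round 1 (k=37): L=81 R=239
Round 2 (k=15): L=239 R=89
Round 3 (k=45): L=89 R=67

Answer: 81,239 239,89 89,67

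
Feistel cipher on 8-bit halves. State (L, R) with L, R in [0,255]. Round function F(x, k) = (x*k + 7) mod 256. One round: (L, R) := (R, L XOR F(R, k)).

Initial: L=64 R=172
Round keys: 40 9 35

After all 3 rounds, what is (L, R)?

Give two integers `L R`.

Answer: 74 130

Derivation:
Round 1 (k=40): L=172 R=167
Round 2 (k=9): L=167 R=74
Round 3 (k=35): L=74 R=130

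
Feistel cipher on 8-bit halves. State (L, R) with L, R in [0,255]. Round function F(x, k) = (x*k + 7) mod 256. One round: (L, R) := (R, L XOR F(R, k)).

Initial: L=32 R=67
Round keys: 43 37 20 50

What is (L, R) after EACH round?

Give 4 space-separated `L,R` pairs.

Round 1 (k=43): L=67 R=104
Round 2 (k=37): L=104 R=76
Round 3 (k=20): L=76 R=159
Round 4 (k=50): L=159 R=89

Answer: 67,104 104,76 76,159 159,89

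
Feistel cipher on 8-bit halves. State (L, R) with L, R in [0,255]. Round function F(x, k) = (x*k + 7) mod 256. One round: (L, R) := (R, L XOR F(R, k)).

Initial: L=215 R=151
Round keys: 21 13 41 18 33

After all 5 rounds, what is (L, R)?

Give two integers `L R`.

Answer: 186 106

Derivation:
Round 1 (k=21): L=151 R=189
Round 2 (k=13): L=189 R=55
Round 3 (k=41): L=55 R=107
Round 4 (k=18): L=107 R=186
Round 5 (k=33): L=186 R=106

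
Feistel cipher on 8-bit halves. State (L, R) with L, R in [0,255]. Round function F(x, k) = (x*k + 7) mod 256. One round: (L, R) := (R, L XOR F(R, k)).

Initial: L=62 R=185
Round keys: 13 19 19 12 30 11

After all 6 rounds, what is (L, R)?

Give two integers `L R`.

Round 1 (k=13): L=185 R=82
Round 2 (k=19): L=82 R=164
Round 3 (k=19): L=164 R=97
Round 4 (k=12): L=97 R=55
Round 5 (k=30): L=55 R=24
Round 6 (k=11): L=24 R=56

Answer: 24 56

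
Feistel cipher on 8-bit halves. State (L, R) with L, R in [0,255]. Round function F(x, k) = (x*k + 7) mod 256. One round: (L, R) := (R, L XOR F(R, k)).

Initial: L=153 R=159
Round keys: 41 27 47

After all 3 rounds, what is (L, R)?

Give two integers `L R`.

Answer: 251 251

Derivation:
Round 1 (k=41): L=159 R=231
Round 2 (k=27): L=231 R=251
Round 3 (k=47): L=251 R=251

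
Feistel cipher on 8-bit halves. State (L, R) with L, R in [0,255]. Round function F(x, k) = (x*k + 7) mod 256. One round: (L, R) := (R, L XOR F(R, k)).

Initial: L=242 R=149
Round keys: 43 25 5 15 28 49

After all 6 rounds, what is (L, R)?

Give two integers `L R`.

Answer: 78 109

Derivation:
Round 1 (k=43): L=149 R=252
Round 2 (k=25): L=252 R=54
Round 3 (k=5): L=54 R=233
Round 4 (k=15): L=233 R=152
Round 5 (k=28): L=152 R=78
Round 6 (k=49): L=78 R=109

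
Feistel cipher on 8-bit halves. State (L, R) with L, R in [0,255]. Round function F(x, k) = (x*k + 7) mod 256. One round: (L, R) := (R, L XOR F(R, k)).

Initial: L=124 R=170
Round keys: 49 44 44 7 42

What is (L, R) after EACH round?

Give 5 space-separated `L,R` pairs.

Round 1 (k=49): L=170 R=237
Round 2 (k=44): L=237 R=105
Round 3 (k=44): L=105 R=254
Round 4 (k=7): L=254 R=144
Round 5 (k=42): L=144 R=89

Answer: 170,237 237,105 105,254 254,144 144,89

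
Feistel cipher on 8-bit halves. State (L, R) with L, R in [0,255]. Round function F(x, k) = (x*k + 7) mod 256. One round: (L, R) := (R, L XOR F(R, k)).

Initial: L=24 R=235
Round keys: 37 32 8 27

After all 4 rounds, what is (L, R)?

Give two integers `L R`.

Answer: 129 142

Derivation:
Round 1 (k=37): L=235 R=230
Round 2 (k=32): L=230 R=44
Round 3 (k=8): L=44 R=129
Round 4 (k=27): L=129 R=142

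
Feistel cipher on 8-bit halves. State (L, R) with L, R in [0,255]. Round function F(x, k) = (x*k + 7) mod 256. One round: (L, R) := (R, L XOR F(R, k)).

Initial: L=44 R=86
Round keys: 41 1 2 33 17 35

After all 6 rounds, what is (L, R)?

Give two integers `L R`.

Answer: 236 92

Derivation:
Round 1 (k=41): L=86 R=225
Round 2 (k=1): L=225 R=190
Round 3 (k=2): L=190 R=98
Round 4 (k=33): L=98 R=23
Round 5 (k=17): L=23 R=236
Round 6 (k=35): L=236 R=92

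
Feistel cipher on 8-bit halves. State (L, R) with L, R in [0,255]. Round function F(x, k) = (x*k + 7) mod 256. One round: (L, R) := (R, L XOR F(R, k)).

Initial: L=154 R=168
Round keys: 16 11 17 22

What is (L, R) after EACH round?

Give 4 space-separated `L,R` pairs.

Answer: 168,29 29,238 238,200 200,217

Derivation:
Round 1 (k=16): L=168 R=29
Round 2 (k=11): L=29 R=238
Round 3 (k=17): L=238 R=200
Round 4 (k=22): L=200 R=217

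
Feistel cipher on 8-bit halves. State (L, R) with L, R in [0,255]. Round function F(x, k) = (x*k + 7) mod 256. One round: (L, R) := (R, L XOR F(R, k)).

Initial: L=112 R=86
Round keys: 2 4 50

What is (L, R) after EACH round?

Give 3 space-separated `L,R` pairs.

Answer: 86,195 195,69 69,66

Derivation:
Round 1 (k=2): L=86 R=195
Round 2 (k=4): L=195 R=69
Round 3 (k=50): L=69 R=66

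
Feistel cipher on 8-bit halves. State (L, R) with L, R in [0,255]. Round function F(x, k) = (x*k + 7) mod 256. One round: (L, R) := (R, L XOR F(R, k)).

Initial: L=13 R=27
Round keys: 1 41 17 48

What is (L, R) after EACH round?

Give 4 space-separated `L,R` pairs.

Round 1 (k=1): L=27 R=47
Round 2 (k=41): L=47 R=149
Round 3 (k=17): L=149 R=195
Round 4 (k=48): L=195 R=2

Answer: 27,47 47,149 149,195 195,2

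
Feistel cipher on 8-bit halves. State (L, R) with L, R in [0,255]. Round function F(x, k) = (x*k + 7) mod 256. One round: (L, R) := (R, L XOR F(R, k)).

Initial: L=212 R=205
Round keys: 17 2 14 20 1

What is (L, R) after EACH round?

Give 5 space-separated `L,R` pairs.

Answer: 205,112 112,42 42,35 35,233 233,211

Derivation:
Round 1 (k=17): L=205 R=112
Round 2 (k=2): L=112 R=42
Round 3 (k=14): L=42 R=35
Round 4 (k=20): L=35 R=233
Round 5 (k=1): L=233 R=211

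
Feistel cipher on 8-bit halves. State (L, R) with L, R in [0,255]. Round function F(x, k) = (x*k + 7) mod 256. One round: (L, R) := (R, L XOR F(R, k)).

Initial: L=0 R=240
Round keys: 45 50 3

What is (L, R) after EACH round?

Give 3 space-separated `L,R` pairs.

Answer: 240,55 55,53 53,145

Derivation:
Round 1 (k=45): L=240 R=55
Round 2 (k=50): L=55 R=53
Round 3 (k=3): L=53 R=145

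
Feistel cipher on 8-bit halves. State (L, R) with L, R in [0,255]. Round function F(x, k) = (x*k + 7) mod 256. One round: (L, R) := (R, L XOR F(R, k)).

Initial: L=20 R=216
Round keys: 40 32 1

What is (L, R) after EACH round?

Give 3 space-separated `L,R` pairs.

Round 1 (k=40): L=216 R=211
Round 2 (k=32): L=211 R=191
Round 3 (k=1): L=191 R=21

Answer: 216,211 211,191 191,21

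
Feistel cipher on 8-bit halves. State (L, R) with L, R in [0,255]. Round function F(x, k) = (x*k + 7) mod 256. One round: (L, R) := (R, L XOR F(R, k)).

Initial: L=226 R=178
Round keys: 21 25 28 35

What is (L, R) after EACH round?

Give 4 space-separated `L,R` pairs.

Answer: 178,67 67,32 32,196 196,243

Derivation:
Round 1 (k=21): L=178 R=67
Round 2 (k=25): L=67 R=32
Round 3 (k=28): L=32 R=196
Round 4 (k=35): L=196 R=243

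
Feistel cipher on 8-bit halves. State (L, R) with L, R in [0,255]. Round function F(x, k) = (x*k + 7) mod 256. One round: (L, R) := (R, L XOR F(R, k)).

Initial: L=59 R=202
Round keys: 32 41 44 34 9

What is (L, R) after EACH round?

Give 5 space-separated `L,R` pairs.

Answer: 202,124 124,41 41,111 111,236 236,60

Derivation:
Round 1 (k=32): L=202 R=124
Round 2 (k=41): L=124 R=41
Round 3 (k=44): L=41 R=111
Round 4 (k=34): L=111 R=236
Round 5 (k=9): L=236 R=60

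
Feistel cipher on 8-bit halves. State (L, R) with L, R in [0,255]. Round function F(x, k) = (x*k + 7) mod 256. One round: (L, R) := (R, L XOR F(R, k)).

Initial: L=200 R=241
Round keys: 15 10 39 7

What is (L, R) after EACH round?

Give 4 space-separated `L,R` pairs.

Answer: 241,238 238,162 162,91 91,38

Derivation:
Round 1 (k=15): L=241 R=238
Round 2 (k=10): L=238 R=162
Round 3 (k=39): L=162 R=91
Round 4 (k=7): L=91 R=38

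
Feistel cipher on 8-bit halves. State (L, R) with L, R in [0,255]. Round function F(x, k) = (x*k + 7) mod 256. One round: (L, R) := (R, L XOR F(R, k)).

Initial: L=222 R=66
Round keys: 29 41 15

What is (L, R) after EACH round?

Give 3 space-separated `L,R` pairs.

Round 1 (k=29): L=66 R=95
Round 2 (k=41): L=95 R=124
Round 3 (k=15): L=124 R=20

Answer: 66,95 95,124 124,20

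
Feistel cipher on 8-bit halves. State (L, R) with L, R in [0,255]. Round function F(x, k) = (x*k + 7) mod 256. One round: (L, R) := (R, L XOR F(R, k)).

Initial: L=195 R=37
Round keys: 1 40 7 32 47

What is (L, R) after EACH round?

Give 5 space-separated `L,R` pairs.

Answer: 37,239 239,122 122,178 178,61 61,136

Derivation:
Round 1 (k=1): L=37 R=239
Round 2 (k=40): L=239 R=122
Round 3 (k=7): L=122 R=178
Round 4 (k=32): L=178 R=61
Round 5 (k=47): L=61 R=136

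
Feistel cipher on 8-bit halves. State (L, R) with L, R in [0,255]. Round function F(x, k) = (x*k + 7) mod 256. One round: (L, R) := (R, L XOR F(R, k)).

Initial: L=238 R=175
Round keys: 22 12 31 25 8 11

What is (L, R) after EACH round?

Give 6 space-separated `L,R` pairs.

Round 1 (k=22): L=175 R=255
Round 2 (k=12): L=255 R=84
Round 3 (k=31): L=84 R=204
Round 4 (k=25): L=204 R=167
Round 5 (k=8): L=167 R=243
Round 6 (k=11): L=243 R=223

Answer: 175,255 255,84 84,204 204,167 167,243 243,223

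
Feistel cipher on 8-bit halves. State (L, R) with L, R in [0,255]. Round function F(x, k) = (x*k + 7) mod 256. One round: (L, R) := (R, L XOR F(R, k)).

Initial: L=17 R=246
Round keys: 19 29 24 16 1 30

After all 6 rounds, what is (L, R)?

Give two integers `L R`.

Round 1 (k=19): L=246 R=88
Round 2 (k=29): L=88 R=9
Round 3 (k=24): L=9 R=135
Round 4 (k=16): L=135 R=126
Round 5 (k=1): L=126 R=2
Round 6 (k=30): L=2 R=61

Answer: 2 61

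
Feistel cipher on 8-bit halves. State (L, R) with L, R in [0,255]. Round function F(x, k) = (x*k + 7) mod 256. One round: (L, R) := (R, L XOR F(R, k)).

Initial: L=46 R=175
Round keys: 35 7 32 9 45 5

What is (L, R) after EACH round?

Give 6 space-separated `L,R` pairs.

Answer: 175,218 218,82 82,157 157,222 222,144 144,9

Derivation:
Round 1 (k=35): L=175 R=218
Round 2 (k=7): L=218 R=82
Round 3 (k=32): L=82 R=157
Round 4 (k=9): L=157 R=222
Round 5 (k=45): L=222 R=144
Round 6 (k=5): L=144 R=9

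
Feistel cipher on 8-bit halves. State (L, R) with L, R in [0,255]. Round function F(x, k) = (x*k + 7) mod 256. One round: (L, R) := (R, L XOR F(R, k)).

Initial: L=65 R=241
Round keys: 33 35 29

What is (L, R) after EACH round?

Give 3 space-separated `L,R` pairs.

Answer: 241,89 89,195 195,71

Derivation:
Round 1 (k=33): L=241 R=89
Round 2 (k=35): L=89 R=195
Round 3 (k=29): L=195 R=71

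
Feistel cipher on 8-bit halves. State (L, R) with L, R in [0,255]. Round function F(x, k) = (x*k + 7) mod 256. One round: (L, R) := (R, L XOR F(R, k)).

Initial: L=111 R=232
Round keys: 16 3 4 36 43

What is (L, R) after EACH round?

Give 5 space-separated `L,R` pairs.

Round 1 (k=16): L=232 R=232
Round 2 (k=3): L=232 R=87
Round 3 (k=4): L=87 R=139
Round 4 (k=36): L=139 R=196
Round 5 (k=43): L=196 R=120

Answer: 232,232 232,87 87,139 139,196 196,120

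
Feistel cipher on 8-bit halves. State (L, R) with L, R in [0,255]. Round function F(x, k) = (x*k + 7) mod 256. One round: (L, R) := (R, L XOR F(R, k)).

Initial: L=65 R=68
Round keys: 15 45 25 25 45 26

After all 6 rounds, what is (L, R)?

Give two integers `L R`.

Round 1 (k=15): L=68 R=66
Round 2 (k=45): L=66 R=229
Round 3 (k=25): L=229 R=38
Round 4 (k=25): L=38 R=88
Round 5 (k=45): L=88 R=89
Round 6 (k=26): L=89 R=73

Answer: 89 73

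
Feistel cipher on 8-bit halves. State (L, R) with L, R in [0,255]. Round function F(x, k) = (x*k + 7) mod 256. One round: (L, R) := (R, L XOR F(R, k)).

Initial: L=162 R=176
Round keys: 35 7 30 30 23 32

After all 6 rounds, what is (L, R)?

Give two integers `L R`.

Round 1 (k=35): L=176 R=181
Round 2 (k=7): L=181 R=74
Round 3 (k=30): L=74 R=6
Round 4 (k=30): L=6 R=241
Round 5 (k=23): L=241 R=168
Round 6 (k=32): L=168 R=246

Answer: 168 246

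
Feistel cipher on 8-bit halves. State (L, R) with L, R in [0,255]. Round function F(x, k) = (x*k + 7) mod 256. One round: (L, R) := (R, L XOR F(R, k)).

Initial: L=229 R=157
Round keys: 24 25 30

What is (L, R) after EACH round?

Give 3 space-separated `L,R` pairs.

Answer: 157,90 90,76 76,181

Derivation:
Round 1 (k=24): L=157 R=90
Round 2 (k=25): L=90 R=76
Round 3 (k=30): L=76 R=181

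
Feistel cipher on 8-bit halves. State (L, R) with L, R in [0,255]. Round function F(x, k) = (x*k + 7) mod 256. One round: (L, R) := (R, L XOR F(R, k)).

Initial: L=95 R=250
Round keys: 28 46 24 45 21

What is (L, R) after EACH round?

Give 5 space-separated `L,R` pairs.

Round 1 (k=28): L=250 R=0
Round 2 (k=46): L=0 R=253
Round 3 (k=24): L=253 R=191
Round 4 (k=45): L=191 R=103
Round 5 (k=21): L=103 R=197

Answer: 250,0 0,253 253,191 191,103 103,197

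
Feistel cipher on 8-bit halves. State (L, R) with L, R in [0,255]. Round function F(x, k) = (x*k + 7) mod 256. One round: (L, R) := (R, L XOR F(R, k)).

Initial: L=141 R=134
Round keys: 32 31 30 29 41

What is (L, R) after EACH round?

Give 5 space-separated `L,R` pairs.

Round 1 (k=32): L=134 R=74
Round 2 (k=31): L=74 R=123
Round 3 (k=30): L=123 R=59
Round 4 (k=29): L=59 R=205
Round 5 (k=41): L=205 R=231

Answer: 134,74 74,123 123,59 59,205 205,231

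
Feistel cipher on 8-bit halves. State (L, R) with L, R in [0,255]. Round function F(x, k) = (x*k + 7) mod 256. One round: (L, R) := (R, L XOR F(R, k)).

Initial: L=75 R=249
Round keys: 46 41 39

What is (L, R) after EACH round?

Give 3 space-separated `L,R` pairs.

Answer: 249,142 142,60 60,165

Derivation:
Round 1 (k=46): L=249 R=142
Round 2 (k=41): L=142 R=60
Round 3 (k=39): L=60 R=165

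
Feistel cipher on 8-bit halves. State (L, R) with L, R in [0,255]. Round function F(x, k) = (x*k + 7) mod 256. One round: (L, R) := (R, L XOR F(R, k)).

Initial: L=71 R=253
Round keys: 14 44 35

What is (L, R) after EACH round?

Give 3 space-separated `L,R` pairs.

Answer: 253,154 154,130 130,87

Derivation:
Round 1 (k=14): L=253 R=154
Round 2 (k=44): L=154 R=130
Round 3 (k=35): L=130 R=87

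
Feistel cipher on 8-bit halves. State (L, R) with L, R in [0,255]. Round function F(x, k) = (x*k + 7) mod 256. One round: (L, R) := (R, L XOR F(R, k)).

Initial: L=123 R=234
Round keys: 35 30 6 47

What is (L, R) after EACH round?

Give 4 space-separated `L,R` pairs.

Answer: 234,126 126,33 33,179 179,197

Derivation:
Round 1 (k=35): L=234 R=126
Round 2 (k=30): L=126 R=33
Round 3 (k=6): L=33 R=179
Round 4 (k=47): L=179 R=197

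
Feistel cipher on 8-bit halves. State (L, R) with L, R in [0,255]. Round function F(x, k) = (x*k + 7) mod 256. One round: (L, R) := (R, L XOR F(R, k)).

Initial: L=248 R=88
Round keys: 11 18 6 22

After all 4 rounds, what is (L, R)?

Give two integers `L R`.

Answer: 66 14

Derivation:
Round 1 (k=11): L=88 R=55
Round 2 (k=18): L=55 R=189
Round 3 (k=6): L=189 R=66
Round 4 (k=22): L=66 R=14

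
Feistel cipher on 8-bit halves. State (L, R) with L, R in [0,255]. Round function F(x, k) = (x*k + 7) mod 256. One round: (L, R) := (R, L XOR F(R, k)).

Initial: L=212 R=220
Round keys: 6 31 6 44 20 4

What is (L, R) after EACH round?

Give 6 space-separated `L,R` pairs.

Round 1 (k=6): L=220 R=251
Round 2 (k=31): L=251 R=176
Round 3 (k=6): L=176 R=220
Round 4 (k=44): L=220 R=103
Round 5 (k=20): L=103 R=207
Round 6 (k=4): L=207 R=36

Answer: 220,251 251,176 176,220 220,103 103,207 207,36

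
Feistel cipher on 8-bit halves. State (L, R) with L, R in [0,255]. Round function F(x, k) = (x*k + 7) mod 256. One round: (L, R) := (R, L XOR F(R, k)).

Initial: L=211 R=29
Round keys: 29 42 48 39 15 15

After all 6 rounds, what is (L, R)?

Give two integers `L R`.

Answer: 120 52

Derivation:
Round 1 (k=29): L=29 R=131
Round 2 (k=42): L=131 R=152
Round 3 (k=48): L=152 R=4
Round 4 (k=39): L=4 R=59
Round 5 (k=15): L=59 R=120
Round 6 (k=15): L=120 R=52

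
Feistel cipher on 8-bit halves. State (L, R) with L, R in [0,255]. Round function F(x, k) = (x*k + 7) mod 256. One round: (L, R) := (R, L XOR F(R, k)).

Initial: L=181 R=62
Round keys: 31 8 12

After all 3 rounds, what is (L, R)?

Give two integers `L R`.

Answer: 217 15

Derivation:
Round 1 (k=31): L=62 R=60
Round 2 (k=8): L=60 R=217
Round 3 (k=12): L=217 R=15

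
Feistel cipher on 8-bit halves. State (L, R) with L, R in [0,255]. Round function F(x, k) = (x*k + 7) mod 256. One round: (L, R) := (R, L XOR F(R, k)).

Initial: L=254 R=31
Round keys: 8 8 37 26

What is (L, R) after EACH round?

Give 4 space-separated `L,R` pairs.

Round 1 (k=8): L=31 R=1
Round 2 (k=8): L=1 R=16
Round 3 (k=37): L=16 R=86
Round 4 (k=26): L=86 R=211

Answer: 31,1 1,16 16,86 86,211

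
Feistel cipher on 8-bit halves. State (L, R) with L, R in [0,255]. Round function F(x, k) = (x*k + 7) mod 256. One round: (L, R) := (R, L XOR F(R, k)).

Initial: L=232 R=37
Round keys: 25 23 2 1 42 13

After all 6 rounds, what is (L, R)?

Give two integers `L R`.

Answer: 216 87

Derivation:
Round 1 (k=25): L=37 R=76
Round 2 (k=23): L=76 R=254
Round 3 (k=2): L=254 R=79
Round 4 (k=1): L=79 R=168
Round 5 (k=42): L=168 R=216
Round 6 (k=13): L=216 R=87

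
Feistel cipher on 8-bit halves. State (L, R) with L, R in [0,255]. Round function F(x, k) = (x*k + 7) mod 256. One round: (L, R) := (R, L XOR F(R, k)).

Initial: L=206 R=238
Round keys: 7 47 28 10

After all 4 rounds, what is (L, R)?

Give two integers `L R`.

Answer: 136 169

Derivation:
Round 1 (k=7): L=238 R=71
Round 2 (k=47): L=71 R=254
Round 3 (k=28): L=254 R=136
Round 4 (k=10): L=136 R=169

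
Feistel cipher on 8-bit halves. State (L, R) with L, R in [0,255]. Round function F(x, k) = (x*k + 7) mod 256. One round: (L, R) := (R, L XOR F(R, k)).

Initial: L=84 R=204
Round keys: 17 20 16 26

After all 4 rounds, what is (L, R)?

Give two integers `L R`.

Answer: 48 184

Derivation:
Round 1 (k=17): L=204 R=199
Round 2 (k=20): L=199 R=95
Round 3 (k=16): L=95 R=48
Round 4 (k=26): L=48 R=184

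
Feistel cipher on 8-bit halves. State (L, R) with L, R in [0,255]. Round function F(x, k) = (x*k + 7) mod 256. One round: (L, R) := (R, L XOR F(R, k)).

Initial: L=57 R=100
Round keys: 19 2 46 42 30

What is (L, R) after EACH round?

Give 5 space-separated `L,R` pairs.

Answer: 100,74 74,255 255,147 147,218 218,0

Derivation:
Round 1 (k=19): L=100 R=74
Round 2 (k=2): L=74 R=255
Round 3 (k=46): L=255 R=147
Round 4 (k=42): L=147 R=218
Round 5 (k=30): L=218 R=0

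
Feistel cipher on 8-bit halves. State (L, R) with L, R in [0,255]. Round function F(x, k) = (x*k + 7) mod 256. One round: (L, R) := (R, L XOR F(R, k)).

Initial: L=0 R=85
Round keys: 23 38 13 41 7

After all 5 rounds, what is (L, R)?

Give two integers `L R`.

Answer: 248 64

Derivation:
Round 1 (k=23): L=85 R=170
Round 2 (k=38): L=170 R=22
Round 3 (k=13): L=22 R=143
Round 4 (k=41): L=143 R=248
Round 5 (k=7): L=248 R=64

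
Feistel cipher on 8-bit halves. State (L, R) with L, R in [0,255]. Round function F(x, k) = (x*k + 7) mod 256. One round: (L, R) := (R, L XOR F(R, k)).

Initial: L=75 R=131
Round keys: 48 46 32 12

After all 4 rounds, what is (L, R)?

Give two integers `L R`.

Round 1 (k=48): L=131 R=220
Round 2 (k=46): L=220 R=12
Round 3 (k=32): L=12 R=91
Round 4 (k=12): L=91 R=71

Answer: 91 71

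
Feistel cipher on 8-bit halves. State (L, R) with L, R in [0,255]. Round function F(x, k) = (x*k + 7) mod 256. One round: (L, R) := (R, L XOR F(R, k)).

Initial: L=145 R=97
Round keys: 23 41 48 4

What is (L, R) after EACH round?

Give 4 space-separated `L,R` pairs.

Answer: 97,47 47,239 239,248 248,8

Derivation:
Round 1 (k=23): L=97 R=47
Round 2 (k=41): L=47 R=239
Round 3 (k=48): L=239 R=248
Round 4 (k=4): L=248 R=8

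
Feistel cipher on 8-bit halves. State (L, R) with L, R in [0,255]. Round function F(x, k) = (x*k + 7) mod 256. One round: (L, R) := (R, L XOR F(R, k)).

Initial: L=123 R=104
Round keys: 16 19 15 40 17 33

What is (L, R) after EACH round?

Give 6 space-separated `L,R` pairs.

Answer: 104,252 252,211 211,152 152,20 20,195 195,62

Derivation:
Round 1 (k=16): L=104 R=252
Round 2 (k=19): L=252 R=211
Round 3 (k=15): L=211 R=152
Round 4 (k=40): L=152 R=20
Round 5 (k=17): L=20 R=195
Round 6 (k=33): L=195 R=62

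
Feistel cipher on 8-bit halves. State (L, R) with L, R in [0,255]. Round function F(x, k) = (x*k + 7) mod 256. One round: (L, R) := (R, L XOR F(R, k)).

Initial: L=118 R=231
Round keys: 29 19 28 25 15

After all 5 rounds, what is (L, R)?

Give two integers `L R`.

Round 1 (k=29): L=231 R=68
Round 2 (k=19): L=68 R=244
Round 3 (k=28): L=244 R=243
Round 4 (k=25): L=243 R=54
Round 5 (k=15): L=54 R=194

Answer: 54 194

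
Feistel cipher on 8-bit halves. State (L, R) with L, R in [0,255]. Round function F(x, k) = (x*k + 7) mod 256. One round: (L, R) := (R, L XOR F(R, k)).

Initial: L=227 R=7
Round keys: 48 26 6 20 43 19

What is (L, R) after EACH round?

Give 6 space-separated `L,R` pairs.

Round 1 (k=48): L=7 R=180
Round 2 (k=26): L=180 R=72
Round 3 (k=6): L=72 R=3
Round 4 (k=20): L=3 R=11
Round 5 (k=43): L=11 R=227
Round 6 (k=19): L=227 R=235

Answer: 7,180 180,72 72,3 3,11 11,227 227,235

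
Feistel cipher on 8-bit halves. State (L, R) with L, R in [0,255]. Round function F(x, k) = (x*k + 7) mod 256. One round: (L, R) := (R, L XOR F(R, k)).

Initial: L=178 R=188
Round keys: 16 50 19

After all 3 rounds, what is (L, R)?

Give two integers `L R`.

Answer: 93 155

Derivation:
Round 1 (k=16): L=188 R=117
Round 2 (k=50): L=117 R=93
Round 3 (k=19): L=93 R=155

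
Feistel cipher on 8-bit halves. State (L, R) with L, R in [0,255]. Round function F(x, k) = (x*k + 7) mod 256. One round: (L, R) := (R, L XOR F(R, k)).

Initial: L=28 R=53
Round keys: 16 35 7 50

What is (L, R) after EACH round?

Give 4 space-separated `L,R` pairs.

Answer: 53,75 75,125 125,57 57,84

Derivation:
Round 1 (k=16): L=53 R=75
Round 2 (k=35): L=75 R=125
Round 3 (k=7): L=125 R=57
Round 4 (k=50): L=57 R=84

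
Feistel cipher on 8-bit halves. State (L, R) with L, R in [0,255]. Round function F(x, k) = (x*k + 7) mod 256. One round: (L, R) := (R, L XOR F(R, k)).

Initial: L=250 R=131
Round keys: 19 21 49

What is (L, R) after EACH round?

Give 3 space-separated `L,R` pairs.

Answer: 131,58 58,74 74,11

Derivation:
Round 1 (k=19): L=131 R=58
Round 2 (k=21): L=58 R=74
Round 3 (k=49): L=74 R=11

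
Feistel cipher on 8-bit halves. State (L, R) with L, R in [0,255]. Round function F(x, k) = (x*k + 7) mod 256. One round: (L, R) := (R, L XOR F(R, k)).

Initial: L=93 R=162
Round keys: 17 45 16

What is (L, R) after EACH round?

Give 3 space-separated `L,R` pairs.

Round 1 (k=17): L=162 R=148
Round 2 (k=45): L=148 R=169
Round 3 (k=16): L=169 R=3

Answer: 162,148 148,169 169,3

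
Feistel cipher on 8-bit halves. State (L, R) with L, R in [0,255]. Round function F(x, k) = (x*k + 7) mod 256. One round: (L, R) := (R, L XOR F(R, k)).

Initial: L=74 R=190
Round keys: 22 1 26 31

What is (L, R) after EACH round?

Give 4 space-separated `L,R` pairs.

Answer: 190,17 17,166 166,242 242,243

Derivation:
Round 1 (k=22): L=190 R=17
Round 2 (k=1): L=17 R=166
Round 3 (k=26): L=166 R=242
Round 4 (k=31): L=242 R=243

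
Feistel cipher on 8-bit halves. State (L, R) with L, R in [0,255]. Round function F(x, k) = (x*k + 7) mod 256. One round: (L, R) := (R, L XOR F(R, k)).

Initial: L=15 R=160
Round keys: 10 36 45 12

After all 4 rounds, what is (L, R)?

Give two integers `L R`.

Answer: 138 248

Derivation:
Round 1 (k=10): L=160 R=72
Round 2 (k=36): L=72 R=135
Round 3 (k=45): L=135 R=138
Round 4 (k=12): L=138 R=248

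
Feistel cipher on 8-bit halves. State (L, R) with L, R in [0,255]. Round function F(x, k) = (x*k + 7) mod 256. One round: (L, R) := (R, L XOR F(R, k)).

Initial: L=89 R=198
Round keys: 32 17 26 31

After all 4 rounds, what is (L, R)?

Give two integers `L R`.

Round 1 (k=32): L=198 R=158
Round 2 (k=17): L=158 R=67
Round 3 (k=26): L=67 R=75
Round 4 (k=31): L=75 R=95

Answer: 75 95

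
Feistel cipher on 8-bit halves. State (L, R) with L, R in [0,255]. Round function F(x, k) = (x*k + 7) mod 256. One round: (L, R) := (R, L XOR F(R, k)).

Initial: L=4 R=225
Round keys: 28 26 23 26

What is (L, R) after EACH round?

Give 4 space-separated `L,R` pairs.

Answer: 225,167 167,28 28,44 44,99

Derivation:
Round 1 (k=28): L=225 R=167
Round 2 (k=26): L=167 R=28
Round 3 (k=23): L=28 R=44
Round 4 (k=26): L=44 R=99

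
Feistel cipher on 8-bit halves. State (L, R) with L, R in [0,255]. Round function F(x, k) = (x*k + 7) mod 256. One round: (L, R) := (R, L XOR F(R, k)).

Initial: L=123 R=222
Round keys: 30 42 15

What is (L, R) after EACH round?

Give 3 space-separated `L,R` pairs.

Answer: 222,112 112,185 185,174

Derivation:
Round 1 (k=30): L=222 R=112
Round 2 (k=42): L=112 R=185
Round 3 (k=15): L=185 R=174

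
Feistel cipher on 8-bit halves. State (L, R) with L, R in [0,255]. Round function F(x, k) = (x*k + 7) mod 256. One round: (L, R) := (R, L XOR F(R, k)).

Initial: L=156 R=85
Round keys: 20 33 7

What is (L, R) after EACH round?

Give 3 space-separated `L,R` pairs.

Answer: 85,55 55,75 75,35

Derivation:
Round 1 (k=20): L=85 R=55
Round 2 (k=33): L=55 R=75
Round 3 (k=7): L=75 R=35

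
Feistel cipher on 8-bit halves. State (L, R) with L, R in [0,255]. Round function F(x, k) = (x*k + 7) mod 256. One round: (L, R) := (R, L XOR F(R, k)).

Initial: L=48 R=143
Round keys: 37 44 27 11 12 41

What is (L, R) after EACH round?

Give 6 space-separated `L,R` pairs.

Answer: 143,130 130,208 208,117 117,222 222,26 26,239

Derivation:
Round 1 (k=37): L=143 R=130
Round 2 (k=44): L=130 R=208
Round 3 (k=27): L=208 R=117
Round 4 (k=11): L=117 R=222
Round 5 (k=12): L=222 R=26
Round 6 (k=41): L=26 R=239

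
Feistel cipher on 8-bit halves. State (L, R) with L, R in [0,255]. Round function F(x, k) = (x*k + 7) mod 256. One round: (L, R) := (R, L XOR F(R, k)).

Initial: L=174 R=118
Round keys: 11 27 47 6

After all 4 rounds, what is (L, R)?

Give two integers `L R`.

Answer: 242 145

Derivation:
Round 1 (k=11): L=118 R=183
Round 2 (k=27): L=183 R=34
Round 3 (k=47): L=34 R=242
Round 4 (k=6): L=242 R=145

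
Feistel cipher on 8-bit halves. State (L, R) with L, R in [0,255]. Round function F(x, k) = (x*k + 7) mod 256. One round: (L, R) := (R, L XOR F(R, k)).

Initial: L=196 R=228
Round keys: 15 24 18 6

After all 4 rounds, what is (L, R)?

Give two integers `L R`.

Round 1 (k=15): L=228 R=167
Round 2 (k=24): L=167 R=75
Round 3 (k=18): L=75 R=234
Round 4 (k=6): L=234 R=200

Answer: 234 200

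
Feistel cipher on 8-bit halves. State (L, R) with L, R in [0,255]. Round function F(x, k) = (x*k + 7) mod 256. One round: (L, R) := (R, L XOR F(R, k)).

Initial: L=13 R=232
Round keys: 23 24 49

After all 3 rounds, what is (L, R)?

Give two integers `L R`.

Answer: 95 228

Derivation:
Round 1 (k=23): L=232 R=210
Round 2 (k=24): L=210 R=95
Round 3 (k=49): L=95 R=228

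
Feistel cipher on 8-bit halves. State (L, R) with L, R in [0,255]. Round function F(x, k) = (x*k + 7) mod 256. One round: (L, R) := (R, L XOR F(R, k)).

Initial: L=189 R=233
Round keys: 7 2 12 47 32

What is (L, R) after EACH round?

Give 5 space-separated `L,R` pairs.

Round 1 (k=7): L=233 R=219
Round 2 (k=2): L=219 R=84
Round 3 (k=12): L=84 R=44
Round 4 (k=47): L=44 R=79
Round 5 (k=32): L=79 R=203

Answer: 233,219 219,84 84,44 44,79 79,203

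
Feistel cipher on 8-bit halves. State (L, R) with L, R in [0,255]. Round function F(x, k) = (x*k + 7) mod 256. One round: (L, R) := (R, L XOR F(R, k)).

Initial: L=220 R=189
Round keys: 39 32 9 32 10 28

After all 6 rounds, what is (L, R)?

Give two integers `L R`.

Round 1 (k=39): L=189 R=14
Round 2 (k=32): L=14 R=122
Round 3 (k=9): L=122 R=95
Round 4 (k=32): L=95 R=157
Round 5 (k=10): L=157 R=118
Round 6 (k=28): L=118 R=114

Answer: 118 114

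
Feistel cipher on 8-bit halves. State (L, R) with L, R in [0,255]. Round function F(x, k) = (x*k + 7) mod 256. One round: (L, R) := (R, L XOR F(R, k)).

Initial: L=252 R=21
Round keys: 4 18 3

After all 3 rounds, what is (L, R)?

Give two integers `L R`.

Answer: 208 208

Derivation:
Round 1 (k=4): L=21 R=167
Round 2 (k=18): L=167 R=208
Round 3 (k=3): L=208 R=208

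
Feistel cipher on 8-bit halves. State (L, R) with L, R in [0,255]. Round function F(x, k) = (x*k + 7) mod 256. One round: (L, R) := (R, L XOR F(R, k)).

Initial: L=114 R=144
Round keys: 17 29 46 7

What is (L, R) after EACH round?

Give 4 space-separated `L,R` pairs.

Answer: 144,229 229,104 104,82 82,45

Derivation:
Round 1 (k=17): L=144 R=229
Round 2 (k=29): L=229 R=104
Round 3 (k=46): L=104 R=82
Round 4 (k=7): L=82 R=45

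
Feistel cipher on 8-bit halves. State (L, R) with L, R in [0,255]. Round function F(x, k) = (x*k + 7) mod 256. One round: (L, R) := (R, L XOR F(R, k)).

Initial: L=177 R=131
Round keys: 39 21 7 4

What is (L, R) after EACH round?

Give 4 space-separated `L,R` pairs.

Round 1 (k=39): L=131 R=77
Round 2 (k=21): L=77 R=219
Round 3 (k=7): L=219 R=73
Round 4 (k=4): L=73 R=240

Answer: 131,77 77,219 219,73 73,240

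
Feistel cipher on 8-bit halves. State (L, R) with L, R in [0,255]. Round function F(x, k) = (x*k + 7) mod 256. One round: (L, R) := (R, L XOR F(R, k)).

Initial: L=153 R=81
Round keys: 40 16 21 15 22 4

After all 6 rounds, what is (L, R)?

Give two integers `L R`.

Round 1 (k=40): L=81 R=54
Round 2 (k=16): L=54 R=54
Round 3 (k=21): L=54 R=67
Round 4 (k=15): L=67 R=194
Round 5 (k=22): L=194 R=240
Round 6 (k=4): L=240 R=5

Answer: 240 5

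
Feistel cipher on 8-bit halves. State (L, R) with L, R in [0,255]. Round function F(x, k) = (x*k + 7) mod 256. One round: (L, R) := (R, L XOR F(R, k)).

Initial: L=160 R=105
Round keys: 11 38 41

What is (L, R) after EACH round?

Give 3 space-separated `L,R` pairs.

Round 1 (k=11): L=105 R=42
Round 2 (k=38): L=42 R=42
Round 3 (k=41): L=42 R=235

Answer: 105,42 42,42 42,235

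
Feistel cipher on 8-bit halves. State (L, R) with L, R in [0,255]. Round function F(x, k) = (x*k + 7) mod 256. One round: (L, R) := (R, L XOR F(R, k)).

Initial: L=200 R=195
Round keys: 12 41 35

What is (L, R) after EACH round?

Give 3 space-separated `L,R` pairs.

Round 1 (k=12): L=195 R=227
Round 2 (k=41): L=227 R=161
Round 3 (k=35): L=161 R=233

Answer: 195,227 227,161 161,233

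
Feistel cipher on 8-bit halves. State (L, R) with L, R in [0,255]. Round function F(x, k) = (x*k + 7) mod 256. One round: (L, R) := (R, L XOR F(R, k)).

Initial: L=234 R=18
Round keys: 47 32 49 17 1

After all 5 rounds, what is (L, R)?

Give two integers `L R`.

Answer: 127 213

Derivation:
Round 1 (k=47): L=18 R=191
Round 2 (k=32): L=191 R=245
Round 3 (k=49): L=245 R=83
Round 4 (k=17): L=83 R=127
Round 5 (k=1): L=127 R=213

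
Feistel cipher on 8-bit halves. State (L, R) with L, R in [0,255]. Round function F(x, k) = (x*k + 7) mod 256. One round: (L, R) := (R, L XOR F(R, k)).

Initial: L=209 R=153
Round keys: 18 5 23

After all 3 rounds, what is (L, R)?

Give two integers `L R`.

Round 1 (k=18): L=153 R=24
Round 2 (k=5): L=24 R=230
Round 3 (k=23): L=230 R=169

Answer: 230 169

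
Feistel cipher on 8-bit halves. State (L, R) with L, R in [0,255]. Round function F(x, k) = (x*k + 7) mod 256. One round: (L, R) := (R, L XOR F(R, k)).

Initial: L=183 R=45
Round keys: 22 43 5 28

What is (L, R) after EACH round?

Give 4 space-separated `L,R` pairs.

Round 1 (k=22): L=45 R=82
Round 2 (k=43): L=82 R=224
Round 3 (k=5): L=224 R=53
Round 4 (k=28): L=53 R=51

Answer: 45,82 82,224 224,53 53,51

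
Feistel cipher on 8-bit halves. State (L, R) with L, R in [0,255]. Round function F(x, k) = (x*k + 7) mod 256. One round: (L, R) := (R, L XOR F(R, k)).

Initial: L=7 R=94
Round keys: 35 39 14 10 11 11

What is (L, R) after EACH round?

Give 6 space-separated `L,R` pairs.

Round 1 (k=35): L=94 R=230
Round 2 (k=39): L=230 R=79
Round 3 (k=14): L=79 R=191
Round 4 (k=10): L=191 R=50
Round 5 (k=11): L=50 R=146
Round 6 (k=11): L=146 R=127

Answer: 94,230 230,79 79,191 191,50 50,146 146,127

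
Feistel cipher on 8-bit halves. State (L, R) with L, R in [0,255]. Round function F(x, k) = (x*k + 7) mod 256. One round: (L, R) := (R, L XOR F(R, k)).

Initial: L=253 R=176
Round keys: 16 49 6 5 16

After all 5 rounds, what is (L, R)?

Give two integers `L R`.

Answer: 43 160

Derivation:
Round 1 (k=16): L=176 R=250
Round 2 (k=49): L=250 R=81
Round 3 (k=6): L=81 R=23
Round 4 (k=5): L=23 R=43
Round 5 (k=16): L=43 R=160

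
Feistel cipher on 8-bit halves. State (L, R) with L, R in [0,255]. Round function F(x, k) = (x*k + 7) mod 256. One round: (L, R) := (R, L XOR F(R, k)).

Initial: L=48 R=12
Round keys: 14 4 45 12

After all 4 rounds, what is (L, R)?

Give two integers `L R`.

Answer: 181 12

Derivation:
Round 1 (k=14): L=12 R=159
Round 2 (k=4): L=159 R=143
Round 3 (k=45): L=143 R=181
Round 4 (k=12): L=181 R=12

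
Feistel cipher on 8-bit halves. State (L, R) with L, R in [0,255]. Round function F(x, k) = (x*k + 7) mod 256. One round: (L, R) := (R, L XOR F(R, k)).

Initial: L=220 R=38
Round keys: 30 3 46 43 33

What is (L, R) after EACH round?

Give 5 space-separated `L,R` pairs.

Round 1 (k=30): L=38 R=167
Round 2 (k=3): L=167 R=218
Round 3 (k=46): L=218 R=148
Round 4 (k=43): L=148 R=57
Round 5 (k=33): L=57 R=244

Answer: 38,167 167,218 218,148 148,57 57,244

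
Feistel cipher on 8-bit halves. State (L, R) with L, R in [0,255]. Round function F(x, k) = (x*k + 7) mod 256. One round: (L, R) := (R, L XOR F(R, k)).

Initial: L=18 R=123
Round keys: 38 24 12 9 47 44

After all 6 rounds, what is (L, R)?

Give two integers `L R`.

Round 1 (k=38): L=123 R=91
Round 2 (k=24): L=91 R=244
Round 3 (k=12): L=244 R=44
Round 4 (k=9): L=44 R=103
Round 5 (k=47): L=103 R=220
Round 6 (k=44): L=220 R=176

Answer: 220 176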